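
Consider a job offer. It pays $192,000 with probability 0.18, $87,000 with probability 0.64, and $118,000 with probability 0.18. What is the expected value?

EV = 0.18 × 192000 + 0.64 × 87000 + 0.18 × 118000 = 34560 + 55680 + 21240 = 111480

$111,480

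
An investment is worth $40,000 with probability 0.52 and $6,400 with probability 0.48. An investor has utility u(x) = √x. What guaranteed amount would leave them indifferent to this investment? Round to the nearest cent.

E[u] = 0.52·√40000 + 0.48·√6400 = 0.52·200 + 0.48·80 = 142.4
CE = (142.4)² = 20277.76

$20,277.76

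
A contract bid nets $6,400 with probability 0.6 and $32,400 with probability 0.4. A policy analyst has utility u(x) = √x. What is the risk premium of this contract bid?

$2,400

E[u] = 0.6·√6400 + 0.4·√32400 = 0.6·80 + 0.4·180 = 120
CE = (120)² = 14400
Risk premium = EV − CE = 16800 − 14400 = 2400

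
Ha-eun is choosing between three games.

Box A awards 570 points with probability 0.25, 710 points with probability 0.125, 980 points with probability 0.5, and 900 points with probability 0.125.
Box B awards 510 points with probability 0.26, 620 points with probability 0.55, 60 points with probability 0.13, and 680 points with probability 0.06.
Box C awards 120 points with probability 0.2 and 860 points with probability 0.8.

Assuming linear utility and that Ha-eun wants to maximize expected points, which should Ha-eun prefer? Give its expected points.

Box A (833.75 points)

Box A = 0.25 × 570 + 0.125 × 710 + 0.5 × 980 + 0.125 × 900 = 142.5 + 88.75 + 490 + 112.5 = 833.75
Box B = 0.26 × 510 + 0.55 × 620 + 0.13 × 60 + 0.06 × 680 = 132.6 + 341 + 7.8 + 40.8 = 522.2
Box C = 0.2 × 120 + 0.8 × 860 = 24 + 688 = 712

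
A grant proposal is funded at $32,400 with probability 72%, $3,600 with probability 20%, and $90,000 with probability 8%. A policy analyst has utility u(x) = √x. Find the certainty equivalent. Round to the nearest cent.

E[u] = 0.72·√32400 + 0.2·√3600 + 0.08·√90000 = 0.72·180 + 0.2·60 + 0.08·300 = 165.6
CE = (165.6)² = 27423.36

$27,423.36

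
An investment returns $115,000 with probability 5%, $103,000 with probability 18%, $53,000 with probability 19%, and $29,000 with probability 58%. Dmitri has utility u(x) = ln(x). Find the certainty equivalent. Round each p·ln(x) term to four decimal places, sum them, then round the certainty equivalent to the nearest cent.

E[u] = 0.05·ln(115000) + 0.18·ln(103000) + 0.19·ln(53000) + 0.58·ln(29000) = 0.5826 + 2.0776 + 2.0668 + 5.9595 = 10.6865
CE = e^10.6865 ≈ 43761.07

$43,761.07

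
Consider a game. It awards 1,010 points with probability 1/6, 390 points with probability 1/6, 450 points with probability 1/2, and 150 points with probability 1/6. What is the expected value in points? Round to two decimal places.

483.33 points

EV = 1/6 × 1010 + 1/6 × 390 + 1/2 × 450 + 1/6 × 150 = 168.3333 + 65 + 225 + 25 = 483.3333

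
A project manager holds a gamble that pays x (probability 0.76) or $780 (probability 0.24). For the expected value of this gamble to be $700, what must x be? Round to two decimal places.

0.76·x + 0.24·780 = 700
0.76·x = 700 − 187.2 = 512.8
x = 512.8 / 0.76 = 674.7368

x = $674.74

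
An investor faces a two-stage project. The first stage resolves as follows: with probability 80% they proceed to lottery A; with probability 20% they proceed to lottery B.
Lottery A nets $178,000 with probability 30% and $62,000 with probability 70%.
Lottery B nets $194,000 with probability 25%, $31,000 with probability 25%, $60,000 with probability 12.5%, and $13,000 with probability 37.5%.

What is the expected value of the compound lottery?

EV(A) = 0.3 × 178000 + 0.7 × 62000 = 53400 + 43400 = 96800
EV(B) = 0.25 × 194000 + 0.25 × 31000 + 0.125 × 60000 + 0.375 × 13000 = 48500 + 7750 + 7500 + 4875 = 68625
Overall = 0.8 × 96800 + 0.2 × 68625 = 77440 + 13725 = 91165

$91,165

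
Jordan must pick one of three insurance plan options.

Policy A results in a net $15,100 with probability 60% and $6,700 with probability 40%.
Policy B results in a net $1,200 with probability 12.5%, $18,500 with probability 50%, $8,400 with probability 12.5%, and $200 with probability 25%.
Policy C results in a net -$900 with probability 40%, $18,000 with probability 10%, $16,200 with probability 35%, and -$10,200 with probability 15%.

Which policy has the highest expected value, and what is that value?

Policy A ($11,740)

Policy A = 0.6 × 15100 + 0.4 × 6700 = 9060 + 2680 = 11740
Policy B = 0.125 × 1200 + 0.5 × 18500 + 0.125 × 8400 + 0.25 × 200 = 150 + 9250 + 1050 + 50 = 10500
Policy C = 0.4 × (-900) + 0.1 × 18000 + 0.35 × 16200 + 0.15 × (-10200) = -360 + 1800 + 5670 − 1530 = 5580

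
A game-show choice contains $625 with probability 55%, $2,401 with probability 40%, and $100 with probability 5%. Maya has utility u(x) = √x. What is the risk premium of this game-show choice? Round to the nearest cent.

$163.33

E[u] = 0.55·√625 + 0.4·√2401 + 0.05·√100 = 0.55·25 + 0.4·49 + 0.05·10 = 33.85
CE = (33.85)² = 1145.8225
Risk premium = EV − CE = 1309.15 − 1145.8225 = 163.3275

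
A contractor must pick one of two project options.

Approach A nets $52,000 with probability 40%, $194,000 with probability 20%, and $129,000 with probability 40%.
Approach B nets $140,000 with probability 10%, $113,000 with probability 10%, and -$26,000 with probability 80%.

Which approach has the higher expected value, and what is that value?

Approach A ($111,200)

Approach A = 0.4 × 52000 + 0.2 × 194000 + 0.4 × 129000 = 20800 + 38800 + 51600 = 111200
Approach B = 0.1 × 140000 + 0.1 × 113000 + 0.8 × (-26000) = 14000 + 11300 − 20800 = 4500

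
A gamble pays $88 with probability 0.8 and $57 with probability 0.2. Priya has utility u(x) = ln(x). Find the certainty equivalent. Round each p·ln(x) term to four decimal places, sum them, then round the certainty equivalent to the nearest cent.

$80.68

E[u] = 0.8·ln(88) + 0.2·ln(57) = 3.5819 + 0.8086 = 4.3905
CE = e^4.3905 ≈ 80.68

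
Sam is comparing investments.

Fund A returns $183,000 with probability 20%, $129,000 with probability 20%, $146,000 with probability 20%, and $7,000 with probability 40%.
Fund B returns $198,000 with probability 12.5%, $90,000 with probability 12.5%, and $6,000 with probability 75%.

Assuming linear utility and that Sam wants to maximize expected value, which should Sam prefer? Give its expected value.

Fund A = 0.2 × 183000 + 0.2 × 129000 + 0.2 × 146000 + 0.4 × 7000 = 36600 + 25800 + 29200 + 2800 = 94400
Fund B = 0.125 × 198000 + 0.125 × 90000 + 0.75 × 6000 = 24750 + 11250 + 4500 = 40500

Fund A ($94,400)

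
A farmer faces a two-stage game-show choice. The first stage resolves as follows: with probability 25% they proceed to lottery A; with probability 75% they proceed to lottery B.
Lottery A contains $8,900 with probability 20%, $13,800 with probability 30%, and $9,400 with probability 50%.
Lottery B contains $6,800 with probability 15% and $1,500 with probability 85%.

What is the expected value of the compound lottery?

EV(A) = 0.2 × 8900 + 0.3 × 13800 + 0.5 × 9400 = 1780 + 4140 + 4700 = 10620
EV(B) = 0.15 × 6800 + 0.85 × 1500 = 1020 + 1275 = 2295
Overall = 0.25 × 10620 + 0.75 × 2295 = 2655 + 1721.25 = 4376.25

$4,376.25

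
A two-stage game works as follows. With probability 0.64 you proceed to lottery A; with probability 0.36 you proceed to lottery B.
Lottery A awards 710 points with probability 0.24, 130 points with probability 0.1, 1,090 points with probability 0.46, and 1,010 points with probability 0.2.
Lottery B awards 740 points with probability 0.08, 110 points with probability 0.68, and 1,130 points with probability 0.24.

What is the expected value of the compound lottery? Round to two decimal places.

EV(A) = 0.24 × 710 + 0.1 × 130 + 0.46 × 1090 + 0.2 × 1010 = 170.4 + 13 + 501.4 + 202 = 886.8
EV(B) = 0.08 × 740 + 0.68 × 110 + 0.24 × 1130 = 59.2 + 74.8 + 271.2 = 405.2
Overall = 0.64 × 886.8 + 0.36 × 405.2 = 567.552 + 145.872 = 713.424

713.42 points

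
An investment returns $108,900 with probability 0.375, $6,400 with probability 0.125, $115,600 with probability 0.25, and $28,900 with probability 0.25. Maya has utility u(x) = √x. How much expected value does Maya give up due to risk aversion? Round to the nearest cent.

E[u] = 0.375·√108900 + 0.125·√6400 + 0.25·√115600 + 0.25·√28900 = 0.375·330 + 0.125·80 + 0.25·340 + 0.25·170 = 261.25
CE = (261.25)² = 68251.5625
Risk premium = EV − CE = 77762.5 − 68251.5625 = 9510.9375

$9,510.94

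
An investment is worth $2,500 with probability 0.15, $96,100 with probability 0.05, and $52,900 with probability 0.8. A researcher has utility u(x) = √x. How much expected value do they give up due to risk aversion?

$4,651

E[u] = 0.15·√2500 + 0.05·√96100 + 0.8·√52900 = 0.15·50 + 0.05·310 + 0.8·230 = 207
CE = (207)² = 42849
Risk premium = EV − CE = 47500 − 42849 = 4651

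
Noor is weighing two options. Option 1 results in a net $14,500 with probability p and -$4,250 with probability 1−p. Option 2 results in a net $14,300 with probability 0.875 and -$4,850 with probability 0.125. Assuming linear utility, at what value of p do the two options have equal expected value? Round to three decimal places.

EV(Option 2) = 0.875 × 14300 + 0.125 × (-4850) = 12512.5 − 606.25 = 11906.25
p·14500 + (1−p)·(-4250) = 11906.25
18750p − 4250 = 11906.25
p = (11906.25 + 4250) / 18750

p = 0.862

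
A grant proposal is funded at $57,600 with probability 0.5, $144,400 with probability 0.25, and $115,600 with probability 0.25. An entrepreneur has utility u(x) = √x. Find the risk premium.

E[u] = 0.5·√57600 + 0.25·√144400 + 0.25·√115600 = 0.5·240 + 0.25·380 + 0.25·340 = 300
CE = (300)² = 90000
Risk premium = EV − CE = 93800 − 90000 = 3800

$3,800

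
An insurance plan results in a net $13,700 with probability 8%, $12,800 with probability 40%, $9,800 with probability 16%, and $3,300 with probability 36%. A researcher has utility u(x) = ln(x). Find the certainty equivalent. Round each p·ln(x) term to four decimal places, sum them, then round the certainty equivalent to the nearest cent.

E[u] = 0.08·ln(13700) + 0.4·ln(12800) + 0.16·ln(9800) + 0.36·ln(3300) = 0.7620 + 3.7829 + 1.4704 + 2.9166 = 8.9319
CE = e^8.9319 ≈ 7569.63

$7,569.63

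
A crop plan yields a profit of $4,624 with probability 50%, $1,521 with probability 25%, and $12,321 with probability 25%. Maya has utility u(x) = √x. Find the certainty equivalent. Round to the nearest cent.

$5,112.25

E[u] = 0.5·√4624 + 0.25·√1521 + 0.25·√12321 = 0.5·68 + 0.25·39 + 0.25·111 = 71.5
CE = (71.5)² = 5112.25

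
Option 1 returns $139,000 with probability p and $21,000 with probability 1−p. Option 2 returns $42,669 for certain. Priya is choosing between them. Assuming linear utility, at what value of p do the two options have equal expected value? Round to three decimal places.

p = 0.184

p·139000 + (1−p)·21000 = 42669
118000p + 21000 = 42669
p = (42669 − 21000) / 118000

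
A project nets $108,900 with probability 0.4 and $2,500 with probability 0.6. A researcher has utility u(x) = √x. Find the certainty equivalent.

E[u] = 0.4·√108900 + 0.6·√2500 = 0.4·330 + 0.6·50 = 162
CE = (162)² = 26244

$26,244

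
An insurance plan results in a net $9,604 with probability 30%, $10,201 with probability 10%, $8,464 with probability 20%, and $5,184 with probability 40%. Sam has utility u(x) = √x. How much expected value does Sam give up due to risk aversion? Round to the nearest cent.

$150.81

E[u] = 0.3·√9604 + 0.1·√10201 + 0.2·√8464 + 0.4·√5184 = 0.3·98 + 0.1·101 + 0.2·92 + 0.4·72 = 86.7
CE = (86.7)² = 7516.89
Risk premium = EV − CE = 7667.7 − 7516.89 = 150.81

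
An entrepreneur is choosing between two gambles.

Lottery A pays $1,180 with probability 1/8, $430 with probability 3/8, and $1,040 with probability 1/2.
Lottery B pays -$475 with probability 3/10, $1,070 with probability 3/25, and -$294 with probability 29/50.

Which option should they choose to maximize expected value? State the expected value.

Lottery A = 1/8 × 1180 + 3/8 × 430 + 1/2 × 1040 = 147.5 + 161.25 + 520 = 828.75
Lottery B = 3/10 × (-475) + 3/25 × 1070 + 29/50 × (-294) = -142.5 + 128.4 − 170.52 = -184.62

Lottery A ($828.75)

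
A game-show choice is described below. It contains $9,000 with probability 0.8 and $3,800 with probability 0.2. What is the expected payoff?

EV = 0.8 × 9000 + 0.2 × 3800 = 7200 + 760 = 7960

$7,960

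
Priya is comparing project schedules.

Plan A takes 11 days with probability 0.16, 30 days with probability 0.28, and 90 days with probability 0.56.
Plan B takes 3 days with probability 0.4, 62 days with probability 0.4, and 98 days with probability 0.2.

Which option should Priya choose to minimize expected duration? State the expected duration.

Plan B (45.6 days)

Plan A = 0.16 × 11 + 0.28 × 30 + 0.56 × 90 = 1.76 + 8.4 + 50.4 = 60.56
Plan B = 0.4 × 3 + 0.4 × 62 + 0.2 × 98 = 1.2 + 24.8 + 19.6 = 45.6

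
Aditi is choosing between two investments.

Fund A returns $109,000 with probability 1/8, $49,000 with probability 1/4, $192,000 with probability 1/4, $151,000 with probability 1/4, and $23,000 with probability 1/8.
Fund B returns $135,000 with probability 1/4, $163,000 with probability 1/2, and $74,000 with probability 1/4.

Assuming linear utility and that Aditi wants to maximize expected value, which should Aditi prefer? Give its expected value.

Fund B ($133,750)

Fund A = 1/8 × 109000 + 1/4 × 49000 + 1/4 × 192000 + 1/4 × 151000 + 1/8 × 23000 = 13625 + 12250 + 48000 + 37750 + 2875 = 114500
Fund B = 1/4 × 135000 + 1/2 × 163000 + 1/4 × 74000 = 33750 + 81500 + 18500 = 133750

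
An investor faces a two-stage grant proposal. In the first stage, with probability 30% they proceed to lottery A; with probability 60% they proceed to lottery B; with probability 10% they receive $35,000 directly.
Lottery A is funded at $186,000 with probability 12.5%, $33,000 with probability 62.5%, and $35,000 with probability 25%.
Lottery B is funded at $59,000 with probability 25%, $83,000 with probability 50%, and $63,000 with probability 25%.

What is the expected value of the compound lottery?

EV(A) = 0.125 × 186000 + 0.625 × 33000 + 0.25 × 35000 = 23250 + 20625 + 8750 = 52625
EV(B) = 0.25 × 59000 + 0.5 × 83000 + 0.25 × 63000 = 14750 + 41500 + 15750 = 72000
Branch C: 35000 (certain)
Overall = 0.3 × 52625 + 0.6 × 72000 + 0.1 × 35000 = 15787.5 + 43200 + 3500 = 62487.5

$62,487.50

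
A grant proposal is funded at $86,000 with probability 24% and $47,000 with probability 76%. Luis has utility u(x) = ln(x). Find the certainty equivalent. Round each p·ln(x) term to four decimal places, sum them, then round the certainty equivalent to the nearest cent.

E[u] = 0.24·ln(86000) + 0.76·ln(47000) = 2.7269 + 8.1760 = 10.9029
CE = e^10.9029 ≈ 54333.70

$54,333.70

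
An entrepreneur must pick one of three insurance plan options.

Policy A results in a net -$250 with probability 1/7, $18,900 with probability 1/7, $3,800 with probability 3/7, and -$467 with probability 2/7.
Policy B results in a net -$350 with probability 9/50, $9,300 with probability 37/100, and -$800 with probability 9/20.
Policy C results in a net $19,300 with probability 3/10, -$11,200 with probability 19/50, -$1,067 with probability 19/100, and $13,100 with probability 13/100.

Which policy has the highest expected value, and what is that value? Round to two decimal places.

Policy A ($4,159.43)

Policy A = 1/7 × (-250) + 1/7 × 18900 + 3/7 × 3800 + 2/7 × (-467) = -35.7143 + 2700 + 1628.5714 − 133.4286 = 4159.4286
Policy B = 9/50 × (-350) + 37/100 × 9300 + 9/20 × (-800) = -63 + 3441 − 360 = 3018
Policy C = 3/10 × 19300 + 19/50 × (-11200) + 19/100 × (-1067) + 13/100 × 13100 = 5790 − 4256 − 202.73 + 1703 = 3034.27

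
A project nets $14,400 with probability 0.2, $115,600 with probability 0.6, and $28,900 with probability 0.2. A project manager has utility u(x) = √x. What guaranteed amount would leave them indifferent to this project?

E[u] = 0.2·√14400 + 0.6·√115600 + 0.2·√28900 = 0.2·120 + 0.6·340 + 0.2·170 = 262
CE = (262)² = 68644

$68,644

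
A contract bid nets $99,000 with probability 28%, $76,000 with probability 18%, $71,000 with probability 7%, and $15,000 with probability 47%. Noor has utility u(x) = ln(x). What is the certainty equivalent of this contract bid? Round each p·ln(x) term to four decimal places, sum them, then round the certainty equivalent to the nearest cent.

$37,987.03

E[u] = 0.28·ln(99000) + 0.18·ln(76000) + 0.07·ln(71000) + 0.47·ln(15000) = 3.2208 + 2.0229 + 0.7819 + 4.5194 = 10.5450
CE = e^10.5450 ≈ 37987.03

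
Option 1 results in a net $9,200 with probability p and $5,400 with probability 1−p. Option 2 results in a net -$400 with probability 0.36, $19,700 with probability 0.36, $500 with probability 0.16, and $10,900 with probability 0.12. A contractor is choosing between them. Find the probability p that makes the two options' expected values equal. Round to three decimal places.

EV(Option 2) = 0.36 × (-400) + 0.36 × 19700 + 0.16 × 500 + 0.12 × 10900 = -144 + 7092 + 80 + 1308 = 8336
p·9200 + (1−p)·5400 = 8336
3800p + 5400 = 8336
p = (8336 − 5400) / 3800

p = 0.773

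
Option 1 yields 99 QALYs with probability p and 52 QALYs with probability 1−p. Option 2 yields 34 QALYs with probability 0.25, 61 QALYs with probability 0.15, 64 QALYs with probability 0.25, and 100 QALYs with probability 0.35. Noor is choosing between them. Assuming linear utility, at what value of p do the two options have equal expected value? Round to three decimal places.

EV(Option 2) = 0.25 × 34 + 0.15 × 61 + 0.25 × 64 + 0.35 × 100 = 8.5 + 9.15 + 16 + 35 = 68.65
p·99 + (1−p)·52 = 68.65
47p + 52 = 68.65
p = (68.65 − 52) / 47

p = 0.354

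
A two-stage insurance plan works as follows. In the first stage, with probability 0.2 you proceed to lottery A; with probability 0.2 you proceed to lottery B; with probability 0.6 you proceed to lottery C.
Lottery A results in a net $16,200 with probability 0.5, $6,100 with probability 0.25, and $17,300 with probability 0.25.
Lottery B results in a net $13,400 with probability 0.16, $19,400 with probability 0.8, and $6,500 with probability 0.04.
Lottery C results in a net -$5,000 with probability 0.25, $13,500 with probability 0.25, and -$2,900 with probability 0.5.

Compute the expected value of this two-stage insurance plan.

$6,779.80

EV(A) = 0.5 × 16200 + 0.25 × 6100 + 0.25 × 17300 = 8100 + 1525 + 4325 = 13950
EV(B) = 0.16 × 13400 + 0.8 × 19400 + 0.04 × 6500 = 2144 + 15520 + 260 = 17924
EV(C) = 0.25 × (-5000) + 0.25 × 13500 + 0.5 × (-2900) = -1250 + 3375 − 1450 = 675
Overall = 0.2 × 13950 + 0.2 × 17924 + 0.6 × 675 = 2790 + 3584.8 + 405 = 6779.8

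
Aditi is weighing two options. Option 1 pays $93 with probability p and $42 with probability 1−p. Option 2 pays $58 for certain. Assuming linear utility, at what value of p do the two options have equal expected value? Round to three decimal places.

p = 0.314

p·93 + (1−p)·42 = 58
51p + 42 = 58
p = (58 − 42) / 51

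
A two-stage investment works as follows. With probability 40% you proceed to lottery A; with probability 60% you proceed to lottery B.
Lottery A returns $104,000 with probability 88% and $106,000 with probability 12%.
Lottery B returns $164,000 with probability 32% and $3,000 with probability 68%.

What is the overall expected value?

EV(A) = 0.88 × 104000 + 0.12 × 106000 = 91520 + 12720 = 104240
EV(B) = 0.32 × 164000 + 0.68 × 3000 = 52480 + 2040 = 54520
Overall = 0.4 × 104240 + 0.6 × 54520 = 41696 + 32712 = 74408

$74,408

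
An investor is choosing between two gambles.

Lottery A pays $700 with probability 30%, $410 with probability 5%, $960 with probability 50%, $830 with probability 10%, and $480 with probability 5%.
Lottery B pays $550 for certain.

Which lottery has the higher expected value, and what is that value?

Lottery A ($817.50)

Lottery A = 0.3 × 700 + 0.05 × 410 + 0.5 × 960 + 0.1 × 830 + 0.05 × 480 = 210 + 20.5 + 480 + 83 + 24 = 817.5
Lottery B: 550 (certain)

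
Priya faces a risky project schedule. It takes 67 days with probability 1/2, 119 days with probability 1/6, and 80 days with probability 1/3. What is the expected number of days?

80 days

EV = 1/2 × 67 + 1/6 × 119 + 1/3 × 80 = 33.5 + 19.8333 + 26.6667 = 80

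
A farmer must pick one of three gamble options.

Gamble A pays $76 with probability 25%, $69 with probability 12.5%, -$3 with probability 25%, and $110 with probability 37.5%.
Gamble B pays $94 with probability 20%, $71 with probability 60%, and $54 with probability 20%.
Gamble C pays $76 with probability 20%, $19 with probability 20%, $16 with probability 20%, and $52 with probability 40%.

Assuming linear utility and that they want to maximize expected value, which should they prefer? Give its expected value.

Gamble B ($72.20)

Gamble A = 0.25 × 76 + 0.125 × 69 + 0.25 × (-3) + 0.375 × 110 = 19 + 8.625 − 0.75 + 41.25 = 68.125
Gamble B = 0.2 × 94 + 0.6 × 71 + 0.2 × 54 = 18.8 + 42.6 + 10.8 = 72.2
Gamble C = 0.2 × 76 + 0.2 × 19 + 0.2 × 16 + 0.4 × 52 = 15.2 + 3.8 + 3.2 + 20.8 = 43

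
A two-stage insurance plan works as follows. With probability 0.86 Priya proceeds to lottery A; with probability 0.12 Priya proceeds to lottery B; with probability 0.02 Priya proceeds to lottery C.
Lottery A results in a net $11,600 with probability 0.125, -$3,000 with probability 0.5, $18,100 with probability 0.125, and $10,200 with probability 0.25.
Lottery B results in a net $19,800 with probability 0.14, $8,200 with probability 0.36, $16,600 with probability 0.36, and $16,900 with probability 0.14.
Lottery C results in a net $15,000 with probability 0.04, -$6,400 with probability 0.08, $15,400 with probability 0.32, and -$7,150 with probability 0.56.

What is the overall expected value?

EV(A) = 0.125 × 11600 + 0.5 × (-3000) + 0.125 × 18100 + 0.25 × 10200 = 1450 − 1500 + 2262.5 + 2550 = 4762.5
EV(B) = 0.14 × 19800 + 0.36 × 8200 + 0.36 × 16600 + 0.14 × 16900 = 2772 + 2952 + 5976 + 2366 = 14066
EV(C) = 0.04 × 15000 + 0.08 × (-6400) + 0.32 × 15400 + 0.56 × (-7150) = 600 − 512 + 4928 − 4004 = 1012
Overall = 0.86 × 4762.5 + 0.12 × 14066 + 0.02 × 1012 = 4095.75 + 1687.92 + 20.24 = 5803.91

$5,803.91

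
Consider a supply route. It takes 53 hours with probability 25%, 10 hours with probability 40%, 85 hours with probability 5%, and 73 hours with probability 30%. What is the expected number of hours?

43.4 hours

EV = 0.25 × 53 + 0.4 × 10 + 0.05 × 85 + 0.3 × 73 = 13.25 + 4 + 4.25 + 21.9 = 43.4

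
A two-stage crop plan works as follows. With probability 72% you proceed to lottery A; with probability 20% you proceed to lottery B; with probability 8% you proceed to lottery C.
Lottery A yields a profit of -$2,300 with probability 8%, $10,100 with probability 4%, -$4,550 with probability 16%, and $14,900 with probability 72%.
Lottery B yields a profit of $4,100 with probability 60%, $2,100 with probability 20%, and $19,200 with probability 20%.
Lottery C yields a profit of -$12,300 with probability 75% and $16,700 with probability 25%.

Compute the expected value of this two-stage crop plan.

$8,298.40

EV(A) = 0.08 × (-2300) + 0.04 × 10100 + 0.16 × (-4550) + 0.72 × 14900 = -184 + 404 − 728 + 10728 = 10220
EV(B) = 0.6 × 4100 + 0.2 × 2100 + 0.2 × 19200 = 2460 + 420 + 3840 = 6720
EV(C) = 0.75 × (-12300) + 0.25 × 16700 = -9225 + 4175 = -5050
Overall = 0.72 × 10220 + 0.2 × 6720 + 0.08 × (-5050) = 7358.4 + 1344 − 404 = 8298.4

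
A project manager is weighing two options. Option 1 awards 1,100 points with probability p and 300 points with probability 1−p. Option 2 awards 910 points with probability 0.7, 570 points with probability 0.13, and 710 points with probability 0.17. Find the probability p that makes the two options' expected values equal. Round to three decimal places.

EV(Option 2) = 0.7 × 910 + 0.13 × 570 + 0.17 × 710 = 637 + 74.1 + 120.7 = 831.8
p·1100 + (1−p)·300 = 831.8
800p + 300 = 831.8
p = (831.8 − 300) / 800

p = 0.665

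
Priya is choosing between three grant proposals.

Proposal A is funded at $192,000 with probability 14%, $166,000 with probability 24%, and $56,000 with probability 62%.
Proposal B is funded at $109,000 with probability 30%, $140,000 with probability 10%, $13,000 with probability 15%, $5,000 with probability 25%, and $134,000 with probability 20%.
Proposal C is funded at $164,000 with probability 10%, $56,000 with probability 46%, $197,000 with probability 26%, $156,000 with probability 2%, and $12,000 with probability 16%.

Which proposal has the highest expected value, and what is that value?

Proposal A = 0.14 × 192000 + 0.24 × 166000 + 0.62 × 56000 = 26880 + 39840 + 34720 = 101440
Proposal B = 0.3 × 109000 + 0.1 × 140000 + 0.15 × 13000 + 0.25 × 5000 + 0.2 × 134000 = 32700 + 14000 + 1950 + 1250 + 26800 = 76700
Proposal C = 0.1 × 164000 + 0.46 × 56000 + 0.26 × 197000 + 0.02 × 156000 + 0.16 × 12000 = 16400 + 25760 + 51220 + 3120 + 1920 = 98420

Proposal A ($101,440)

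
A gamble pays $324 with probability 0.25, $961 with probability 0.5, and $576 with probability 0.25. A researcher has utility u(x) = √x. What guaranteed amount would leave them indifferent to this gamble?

$676

E[u] = 0.25·√324 + 0.5·√961 + 0.25·√576 = 0.25·18 + 0.5·31 + 0.25·24 = 26
CE = (26)² = 676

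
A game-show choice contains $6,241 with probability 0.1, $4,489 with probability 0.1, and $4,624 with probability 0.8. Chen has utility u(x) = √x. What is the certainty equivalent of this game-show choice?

$4,761

E[u] = 0.1·√6241 + 0.1·√4489 + 0.8·√4624 = 0.1·79 + 0.1·67 + 0.8·68 = 69
CE = (69)² = 4761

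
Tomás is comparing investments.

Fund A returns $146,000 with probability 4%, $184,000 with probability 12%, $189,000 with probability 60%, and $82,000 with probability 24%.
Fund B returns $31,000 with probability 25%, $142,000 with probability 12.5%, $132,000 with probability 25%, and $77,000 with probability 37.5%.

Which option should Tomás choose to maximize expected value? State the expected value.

Fund A ($161,000)

Fund A = 0.04 × 146000 + 0.12 × 184000 + 0.6 × 189000 + 0.24 × 82000 = 5840 + 22080 + 113400 + 19680 = 161000
Fund B = 0.25 × 31000 + 0.125 × 142000 + 0.25 × 132000 + 0.375 × 77000 = 7750 + 17750 + 33000 + 28875 = 87375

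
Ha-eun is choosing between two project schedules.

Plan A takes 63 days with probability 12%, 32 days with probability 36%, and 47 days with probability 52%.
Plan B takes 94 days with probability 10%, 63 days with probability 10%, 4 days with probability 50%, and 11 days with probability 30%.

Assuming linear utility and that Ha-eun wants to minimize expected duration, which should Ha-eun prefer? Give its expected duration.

Plan B (21 days)

Plan A = 0.12 × 63 + 0.36 × 32 + 0.52 × 47 = 7.56 + 11.52 + 24.44 = 43.52
Plan B = 0.1 × 94 + 0.1 × 63 + 0.5 × 4 + 0.3 × 11 = 9.4 + 6.3 + 2 + 3.3 = 21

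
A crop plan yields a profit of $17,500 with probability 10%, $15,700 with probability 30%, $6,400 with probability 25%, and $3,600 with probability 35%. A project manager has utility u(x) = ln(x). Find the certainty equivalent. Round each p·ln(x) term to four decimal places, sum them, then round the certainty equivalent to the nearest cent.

E[u] = 0.1·ln(17500) + 0.3·ln(15700) + 0.25·ln(6400) + 0.35·ln(3600) = 0.9770 + 2.8984 + 2.1910 + 2.8660 = 8.9324
CE = e^8.9324 ≈ 7573.42

$7,573.42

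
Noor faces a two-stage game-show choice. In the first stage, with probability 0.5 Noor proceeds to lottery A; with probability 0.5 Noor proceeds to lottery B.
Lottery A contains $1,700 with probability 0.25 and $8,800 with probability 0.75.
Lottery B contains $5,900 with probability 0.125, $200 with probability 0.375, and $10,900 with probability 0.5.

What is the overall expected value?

$6,643.75

EV(A) = 0.25 × 1700 + 0.75 × 8800 = 425 + 6600 = 7025
EV(B) = 0.125 × 5900 + 0.375 × 200 + 0.5 × 10900 = 737.5 + 75 + 5450 = 6262.5
Overall = 0.5 × 7025 + 0.5 × 6262.5 = 3512.5 + 3131.25 = 6643.75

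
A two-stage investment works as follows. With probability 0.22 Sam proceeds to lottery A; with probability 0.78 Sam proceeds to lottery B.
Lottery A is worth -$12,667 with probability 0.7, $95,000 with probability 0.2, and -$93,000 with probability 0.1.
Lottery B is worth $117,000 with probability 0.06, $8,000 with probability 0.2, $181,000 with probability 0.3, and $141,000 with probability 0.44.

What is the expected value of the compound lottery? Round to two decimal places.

$97,652.08

EV(A) = 0.7 × (-12667) + 0.2 × 95000 + 0.1 × (-93000) = -8866.9 + 19000 − 9300 = 833.1
EV(B) = 0.06 × 117000 + 0.2 × 8000 + 0.3 × 181000 + 0.44 × 141000 = 7020 + 1600 + 54300 + 62040 = 124960
Overall = 0.22 × 833.1 + 0.78 × 124960 = 183.282 + 97468.8 = 97652.082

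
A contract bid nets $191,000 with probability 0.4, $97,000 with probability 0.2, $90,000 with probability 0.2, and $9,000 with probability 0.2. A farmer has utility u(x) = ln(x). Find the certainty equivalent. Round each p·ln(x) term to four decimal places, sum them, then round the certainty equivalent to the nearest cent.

E[u] = 0.4·ln(191000) + 0.2·ln(97000) + 0.2·ln(90000) + 0.2·ln(9000) = 4.8640 + 2.2965 + 2.2815 + 1.8210 = 11.2630
CE = e^11.2630 ≈ 77885.88

$77,885.88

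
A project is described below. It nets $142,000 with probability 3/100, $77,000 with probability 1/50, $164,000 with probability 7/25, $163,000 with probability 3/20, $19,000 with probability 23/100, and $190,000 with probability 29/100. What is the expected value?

EV = 3/100 × 142000 + 1/50 × 77000 + 7/25 × 164000 + 3/20 × 163000 + 23/100 × 19000 + 29/100 × 190000 = 4260 + 1540 + 45920 + 24450 + 4370 + 55100 = 135640

$135,640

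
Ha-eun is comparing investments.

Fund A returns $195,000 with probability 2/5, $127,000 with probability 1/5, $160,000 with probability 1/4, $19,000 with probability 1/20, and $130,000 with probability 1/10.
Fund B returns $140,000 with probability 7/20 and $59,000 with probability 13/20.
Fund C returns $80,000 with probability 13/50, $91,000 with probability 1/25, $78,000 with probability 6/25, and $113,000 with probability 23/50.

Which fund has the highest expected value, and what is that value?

Fund A = 2/5 × 195000 + 1/5 × 127000 + 1/4 × 160000 + 1/20 × 19000 + 1/10 × 130000 = 78000 + 25400 + 40000 + 950 + 13000 = 157350
Fund B = 7/20 × 140000 + 13/20 × 59000 = 49000 + 38350 = 87350
Fund C = 13/50 × 80000 + 1/25 × 91000 + 6/25 × 78000 + 23/50 × 113000 = 20800 + 3640 + 18720 + 51980 = 95140

Fund A ($157,350)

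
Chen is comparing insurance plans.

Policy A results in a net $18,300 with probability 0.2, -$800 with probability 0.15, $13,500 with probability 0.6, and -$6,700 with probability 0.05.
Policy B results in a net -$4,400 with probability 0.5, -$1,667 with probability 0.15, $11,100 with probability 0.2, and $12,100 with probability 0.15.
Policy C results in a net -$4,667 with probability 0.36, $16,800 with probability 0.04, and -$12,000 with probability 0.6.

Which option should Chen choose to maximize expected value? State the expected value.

Policy A ($11,305)

Policy A = 0.2 × 18300 + 0.15 × (-800) + 0.6 × 13500 + 0.05 × (-6700) = 3660 − 120 + 8100 − 335 = 11305
Policy B = 0.5 × (-4400) + 0.15 × (-1667) + 0.2 × 11100 + 0.15 × 12100 = -2200 − 250.05 + 2220 + 1815 = 1584.95
Policy C = 0.36 × (-4667) + 0.04 × 16800 + 0.6 × (-12000) = -1680.12 + 672 − 7200 = -8208.12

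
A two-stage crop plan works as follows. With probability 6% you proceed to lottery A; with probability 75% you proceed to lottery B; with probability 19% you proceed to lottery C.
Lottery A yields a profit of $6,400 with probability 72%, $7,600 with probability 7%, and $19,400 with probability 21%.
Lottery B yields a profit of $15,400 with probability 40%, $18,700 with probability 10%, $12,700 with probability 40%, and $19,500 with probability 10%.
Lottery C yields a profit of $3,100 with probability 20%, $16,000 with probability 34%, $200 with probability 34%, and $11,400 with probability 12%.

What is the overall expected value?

EV(A) = 0.72 × 6400 + 0.07 × 7600 + 0.21 × 19400 = 4608 + 532 + 4074 = 9214
EV(B) = 0.4 × 15400 + 0.1 × 18700 + 0.4 × 12700 + 0.1 × 19500 = 6160 + 1870 + 5080 + 1950 = 15060
EV(C) = 0.2 × 3100 + 0.34 × 16000 + 0.34 × 200 + 0.12 × 11400 = 620 + 5440 + 68 + 1368 = 7496
Overall = 0.06 × 9214 + 0.75 × 15060 + 0.19 × 7496 = 552.84 + 11295 + 1424.24 = 13272.08

$13,272.08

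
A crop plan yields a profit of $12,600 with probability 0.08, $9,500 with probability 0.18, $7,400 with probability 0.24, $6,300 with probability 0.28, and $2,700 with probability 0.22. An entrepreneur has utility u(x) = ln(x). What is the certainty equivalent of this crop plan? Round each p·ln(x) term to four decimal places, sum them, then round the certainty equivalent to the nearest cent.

$6,184.49

E[u] = 0.08·ln(12600) + 0.18·ln(9500) + 0.24·ln(7400) + 0.28·ln(6300) + 0.22·ln(2700) = 0.7553 + 1.6486 + 2.1382 + 2.4495 + 1.7382 = 8.7298
CE = e^8.7298 ≈ 6184.49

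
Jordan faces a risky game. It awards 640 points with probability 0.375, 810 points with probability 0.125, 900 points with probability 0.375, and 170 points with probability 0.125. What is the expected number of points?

EV = 0.375 × 640 + 0.125 × 810 + 0.375 × 900 + 0.125 × 170 = 240 + 101.25 + 337.5 + 21.25 = 700

700 points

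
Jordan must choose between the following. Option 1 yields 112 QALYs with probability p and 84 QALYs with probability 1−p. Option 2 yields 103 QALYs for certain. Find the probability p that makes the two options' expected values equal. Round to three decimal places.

p·112 + (1−p)·84 = 103
28p + 84 = 103
p = (103 − 84) / 28

p = 0.679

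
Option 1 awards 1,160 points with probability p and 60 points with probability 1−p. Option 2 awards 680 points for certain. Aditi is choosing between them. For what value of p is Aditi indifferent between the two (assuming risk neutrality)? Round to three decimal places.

p = 0.564

p·1160 + (1−p)·60 = 680
1100p + 60 = 680
p = (680 − 60) / 1100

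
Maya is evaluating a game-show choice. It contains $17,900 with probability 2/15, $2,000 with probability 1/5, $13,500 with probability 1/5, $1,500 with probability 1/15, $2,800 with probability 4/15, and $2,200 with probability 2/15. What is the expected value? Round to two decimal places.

$6,626.67

EV = 2/15 × 17900 + 1/5 × 2000 + 1/5 × 13500 + 1/15 × 1500 + 4/15 × 2800 + 2/15 × 2200 = 2386.6667 + 400 + 2700 + 100 + 746.6667 + 293.3333 = 6626.6667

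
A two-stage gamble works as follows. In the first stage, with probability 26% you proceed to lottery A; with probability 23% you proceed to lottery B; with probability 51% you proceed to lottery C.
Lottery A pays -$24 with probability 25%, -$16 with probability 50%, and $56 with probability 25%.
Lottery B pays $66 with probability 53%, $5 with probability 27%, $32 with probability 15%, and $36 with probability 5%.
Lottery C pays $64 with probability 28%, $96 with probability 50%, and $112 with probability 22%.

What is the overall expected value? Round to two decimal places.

EV(A) = 0.25 × (-24) + 0.5 × (-16) + 0.25 × 56 = -6 − 8 + 14 = 0
EV(B) = 0.53 × 66 + 0.27 × 5 + 0.15 × 32 + 0.05 × 36 = 34.98 + 1.35 + 4.8 + 1.8 = 42.93
EV(C) = 0.28 × 64 + 0.5 × 96 + 0.22 × 112 = 17.92 + 48 + 24.64 = 90.56
Overall = 0.26 × 0 + 0.23 × 42.93 + 0.51 × 90.56 = 0 + 9.8739 + 46.1856 = 56.0595

$56.06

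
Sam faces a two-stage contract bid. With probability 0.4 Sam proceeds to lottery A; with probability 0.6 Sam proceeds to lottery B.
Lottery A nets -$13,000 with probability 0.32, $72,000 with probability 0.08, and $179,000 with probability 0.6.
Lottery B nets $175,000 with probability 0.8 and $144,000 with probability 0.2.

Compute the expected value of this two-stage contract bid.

EV(A) = 0.32 × (-13000) + 0.08 × 72000 + 0.6 × 179000 = -4160 + 5760 + 107400 = 109000
EV(B) = 0.8 × 175000 + 0.2 × 144000 = 140000 + 28800 = 168800
Overall = 0.4 × 109000 + 0.6 × 168800 = 43600 + 101280 = 144880

$144,880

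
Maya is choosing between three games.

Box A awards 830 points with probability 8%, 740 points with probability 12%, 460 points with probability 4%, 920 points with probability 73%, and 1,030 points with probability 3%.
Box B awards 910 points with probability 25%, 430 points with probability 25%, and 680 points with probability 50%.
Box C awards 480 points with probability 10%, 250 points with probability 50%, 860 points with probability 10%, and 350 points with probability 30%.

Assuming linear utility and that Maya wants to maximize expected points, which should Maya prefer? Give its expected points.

Box A (876.1 points)

Box A = 0.08 × 830 + 0.12 × 740 + 0.04 × 460 + 0.73 × 920 + 0.03 × 1030 = 66.4 + 88.8 + 18.4 + 671.6 + 30.9 = 876.1
Box B = 0.25 × 910 + 0.25 × 430 + 0.5 × 680 = 227.5 + 107.5 + 340 = 675
Box C = 0.1 × 480 + 0.5 × 250 + 0.1 × 860 + 0.3 × 350 = 48 + 125 + 86 + 105 = 364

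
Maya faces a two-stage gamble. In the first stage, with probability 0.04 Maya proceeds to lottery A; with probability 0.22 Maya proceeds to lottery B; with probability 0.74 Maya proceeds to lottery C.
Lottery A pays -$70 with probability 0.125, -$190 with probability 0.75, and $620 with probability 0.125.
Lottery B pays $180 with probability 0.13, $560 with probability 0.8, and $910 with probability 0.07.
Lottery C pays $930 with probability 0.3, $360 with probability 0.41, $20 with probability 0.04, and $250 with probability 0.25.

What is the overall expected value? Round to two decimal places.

EV(A) = 0.125 × (-70) + 0.75 × (-190) + 0.125 × 620 = -8.75 − 142.5 + 77.5 = -73.75
EV(B) = 0.13 × 180 + 0.8 × 560 + 0.07 × 910 = 23.4 + 448 + 63.7 = 535.1
EV(C) = 0.3 × 930 + 0.41 × 360 + 0.04 × 20 + 0.25 × 250 = 279 + 147.6 + 0.8 + 62.5 = 489.9
Overall = 0.04 × (-73.75) + 0.22 × 535.1 + 0.74 × 489.9 = -2.95 + 117.722 + 362.526 = 477.298

$477.30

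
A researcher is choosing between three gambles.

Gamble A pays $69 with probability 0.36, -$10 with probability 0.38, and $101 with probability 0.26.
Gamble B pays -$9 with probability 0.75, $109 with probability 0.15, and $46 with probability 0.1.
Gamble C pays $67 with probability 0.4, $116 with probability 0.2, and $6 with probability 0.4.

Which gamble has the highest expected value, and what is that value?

Gamble C ($52.40)

Gamble A = 0.36 × 69 + 0.38 × (-10) + 0.26 × 101 = 24.84 − 3.8 + 26.26 = 47.3
Gamble B = 0.75 × (-9) + 0.15 × 109 + 0.1 × 46 = -6.75 + 16.35 + 4.6 = 14.2
Gamble C = 0.4 × 67 + 0.2 × 116 + 0.4 × 6 = 26.8 + 23.2 + 2.4 = 52.4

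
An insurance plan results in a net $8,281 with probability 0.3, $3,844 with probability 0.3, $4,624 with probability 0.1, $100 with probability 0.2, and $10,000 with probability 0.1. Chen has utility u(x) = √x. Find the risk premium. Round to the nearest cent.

$933.81

E[u] = 0.3·√8281 + 0.3·√3844 + 0.1·√4624 + 0.2·√100 + 0.1·√10000 = 0.3·91 + 0.3·62 + 0.1·68 + 0.2·10 + 0.1·100 = 64.7
CE = (64.7)² = 4186.09
Risk premium = EV − CE = 5119.9 − 4186.09 = 933.81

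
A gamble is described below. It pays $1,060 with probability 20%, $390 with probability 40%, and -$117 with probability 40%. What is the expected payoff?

EV = 0.2 × 1060 + 0.4 × 390 + 0.4 × (-117) = 212 + 156 − 46.8 = 321.2

$321.20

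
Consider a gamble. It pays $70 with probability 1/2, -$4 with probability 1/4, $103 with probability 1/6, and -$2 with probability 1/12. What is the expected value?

EV = 1/2 × 70 + 1/4 × (-4) + 1/6 × 103 + 1/12 × (-2) = 35 − 1 + 17.1667 − 0.1667 = 51

$51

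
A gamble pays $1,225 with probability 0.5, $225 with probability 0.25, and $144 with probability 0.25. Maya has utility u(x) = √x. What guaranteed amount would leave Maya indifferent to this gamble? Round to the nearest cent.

$588.06

E[u] = 0.5·√1225 + 0.25·√225 + 0.25·√144 = 0.5·35 + 0.25·15 + 0.25·12 = 24.25
CE = (24.25)² = 588.0625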